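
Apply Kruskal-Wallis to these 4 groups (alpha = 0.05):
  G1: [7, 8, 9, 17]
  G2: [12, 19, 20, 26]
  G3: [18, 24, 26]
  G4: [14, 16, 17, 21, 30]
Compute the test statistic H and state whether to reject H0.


Step 1: Combine all N = 16 observations and assign midranks.
sorted (value, group, rank): (7,G1,1), (8,G1,2), (9,G1,3), (12,G2,4), (14,G4,5), (16,G4,6), (17,G1,7.5), (17,G4,7.5), (18,G3,9), (19,G2,10), (20,G2,11), (21,G4,12), (24,G3,13), (26,G2,14.5), (26,G3,14.5), (30,G4,16)
Step 2: Sum ranks within each group.
R_1 = 13.5 (n_1 = 4)
R_2 = 39.5 (n_2 = 4)
R_3 = 36.5 (n_3 = 3)
R_4 = 46.5 (n_4 = 5)
Step 3: H = 12/(N(N+1)) * sum(R_i^2/n_i) - 3(N+1)
     = 12/(16*17) * (13.5^2/4 + 39.5^2/4 + 36.5^2/3 + 46.5^2/5) - 3*17
     = 0.044118 * 1312.16 - 51
     = 6.889338.
Step 4: Ties present; correction factor C = 1 - 12/(16^3 - 16) = 0.997059. Corrected H = 6.889338 / 0.997059 = 6.909661.
Step 5: Under H0, H ~ chi^2(3); p-value = 0.074834.
Step 6: alpha = 0.05. fail to reject H0.

H = 6.9097, df = 3, p = 0.074834, fail to reject H0.


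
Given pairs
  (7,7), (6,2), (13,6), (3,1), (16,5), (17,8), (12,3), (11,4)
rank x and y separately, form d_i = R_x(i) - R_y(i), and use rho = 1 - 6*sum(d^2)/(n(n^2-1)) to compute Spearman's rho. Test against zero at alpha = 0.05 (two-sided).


Step 1: Rank x and y separately (midranks; no ties here).
rank(x): 7->3, 6->2, 13->6, 3->1, 16->7, 17->8, 12->5, 11->4
rank(y): 7->7, 2->2, 6->6, 1->1, 5->5, 8->8, 3->3, 4->4
Step 2: d_i = R_x(i) - R_y(i); compute d_i^2.
  (3-7)^2=16, (2-2)^2=0, (6-6)^2=0, (1-1)^2=0, (7-5)^2=4, (8-8)^2=0, (5-3)^2=4, (4-4)^2=0
sum(d^2) = 24.
Step 3: rho = 1 - 6*24 / (8*(8^2 - 1)) = 1 - 144/504 = 0.714286.
Step 4: Under H0, t = rho * sqrt((n-2)/(1-rho^2)) = 2.5000 ~ t(6).
Step 5: Two-sided p-value from the t-distribution with 6 df = 0.046528.
Step 6: alpha = 0.05. reject H0.

rho = 0.7143, p = 0.046528, reject H0 at alpha = 0.05.


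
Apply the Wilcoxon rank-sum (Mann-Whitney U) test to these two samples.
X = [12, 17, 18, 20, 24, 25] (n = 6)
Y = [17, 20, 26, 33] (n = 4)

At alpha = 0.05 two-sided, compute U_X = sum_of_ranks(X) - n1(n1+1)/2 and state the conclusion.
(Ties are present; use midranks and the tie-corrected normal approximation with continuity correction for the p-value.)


Step 1: Combine and sort all 10 observations; assign midranks.
sorted (value, group): (12,X), (17,X), (17,Y), (18,X), (20,X), (20,Y), (24,X), (25,X), (26,Y), (33,Y)
ranks: 12->1, 17->2.5, 17->2.5, 18->4, 20->5.5, 20->5.5, 24->7, 25->8, 26->9, 33->10
Step 2: Rank sum for X: R1 = 1 + 2.5 + 4 + 5.5 + 7 + 8 = 28.
Step 3: U_X = R1 - n1(n1+1)/2 = 28 - 6*7/2 = 28 - 21 = 7.
       U_Y = n1*n2 - U_X = 24 - 7 = 17.
Step 4: Ties are present, so use the tie-corrected normal approximation (with continuity correction) for the p-value.
Step 5: p-value = 0.334409; compare to alpha = 0.05. fail to reject H0.

U_X = 7, p = 0.334409, fail to reject H0 at alpha = 0.05.


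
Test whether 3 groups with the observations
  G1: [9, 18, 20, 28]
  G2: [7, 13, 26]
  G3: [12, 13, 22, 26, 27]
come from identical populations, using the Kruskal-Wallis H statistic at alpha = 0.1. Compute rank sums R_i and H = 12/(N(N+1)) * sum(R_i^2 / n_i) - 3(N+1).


Step 1: Combine all N = 12 observations and assign midranks.
sorted (value, group, rank): (7,G2,1), (9,G1,2), (12,G3,3), (13,G2,4.5), (13,G3,4.5), (18,G1,6), (20,G1,7), (22,G3,8), (26,G2,9.5), (26,G3,9.5), (27,G3,11), (28,G1,12)
Step 2: Sum ranks within each group.
R_1 = 27 (n_1 = 4)
R_2 = 15 (n_2 = 3)
R_3 = 36 (n_3 = 5)
Step 3: H = 12/(N(N+1)) * sum(R_i^2/n_i) - 3(N+1)
     = 12/(12*13) * (27^2/4 + 15^2/3 + 36^2/5) - 3*13
     = 0.076923 * 516.45 - 39
     = 0.726923.
Step 4: Ties present; correction factor C = 1 - 12/(12^3 - 12) = 0.993007. Corrected H = 0.726923 / 0.993007 = 0.732042.
Step 5: Under H0, H ~ chi^2(2); p-value = 0.693488.
Step 6: alpha = 0.1. fail to reject H0.

H = 0.7320, df = 2, p = 0.693488, fail to reject H0.


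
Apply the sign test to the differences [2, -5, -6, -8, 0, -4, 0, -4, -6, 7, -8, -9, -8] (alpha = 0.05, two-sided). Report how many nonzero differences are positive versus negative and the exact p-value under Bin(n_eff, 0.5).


Step 1: Discard zero differences. Original n = 13; n_eff = number of nonzero differences = 11.
Nonzero differences (with sign): +2, -5, -6, -8, -4, -4, -6, +7, -8, -9, -8
Step 2: Count signs: positive = 2, negative = 9.
Step 3: Under H0: P(positive) = 0.5, so the number of positives S ~ Bin(11, 0.5).
Step 4: Two-sided exact p-value = sum of Bin(11,0.5) probabilities at or below the observed probability = 0.065430.
Step 5: alpha = 0.05. fail to reject H0.

n_eff = 11, pos = 2, neg = 9, p = 0.065430, fail to reject H0.


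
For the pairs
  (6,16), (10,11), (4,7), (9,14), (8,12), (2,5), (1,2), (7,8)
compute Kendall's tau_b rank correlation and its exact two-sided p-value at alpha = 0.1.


Step 1: Enumerate the 28 unordered pairs (i,j) with i<j and classify each by sign(x_j-x_i) * sign(y_j-y_i).
  (1,2):dx=+4,dy=-5->D; (1,3):dx=-2,dy=-9->C; (1,4):dx=+3,dy=-2->D; (1,5):dx=+2,dy=-4->D
  (1,6):dx=-4,dy=-11->C; (1,7):dx=-5,dy=-14->C; (1,8):dx=+1,dy=-8->D; (2,3):dx=-6,dy=-4->C
  (2,4):dx=-1,dy=+3->D; (2,5):dx=-2,dy=+1->D; (2,6):dx=-8,dy=-6->C; (2,7):dx=-9,dy=-9->C
  (2,8):dx=-3,dy=-3->C; (3,4):dx=+5,dy=+7->C; (3,5):dx=+4,dy=+5->C; (3,6):dx=-2,dy=-2->C
  (3,7):dx=-3,dy=-5->C; (3,8):dx=+3,dy=+1->C; (4,5):dx=-1,dy=-2->C; (4,6):dx=-7,dy=-9->C
  (4,7):dx=-8,dy=-12->C; (4,8):dx=-2,dy=-6->C; (5,6):dx=-6,dy=-7->C; (5,7):dx=-7,dy=-10->C
  (5,8):dx=-1,dy=-4->C; (6,7):dx=-1,dy=-3->C; (6,8):dx=+5,dy=+3->C; (7,8):dx=+6,dy=+6->C
Step 2: C = 22, D = 6, total pairs = 28.
Step 3: tau = (C - D)/(n(n-1)/2) = (22 - 6)/28 = 0.571429.
Step 4: Exact two-sided p-value (enumerate n! = 40320 permutations of y under H0): p = 0.061012.
Step 5: alpha = 0.1. reject H0.

tau_b = 0.5714 (C=22, D=6), p = 0.061012, reject H0.


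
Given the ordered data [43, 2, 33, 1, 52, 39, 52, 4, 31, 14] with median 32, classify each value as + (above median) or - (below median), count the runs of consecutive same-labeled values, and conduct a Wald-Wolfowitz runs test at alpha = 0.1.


Step 1: Compute median = 32; label A = above, B = below.
Labels in order: ABABAAABBB  (n_A = 5, n_B = 5)
Step 2: Count runs R = 6.
Step 3: Under H0 (random ordering), E[R] = 2*n_A*n_B/(n_A+n_B) + 1 = 2*5*5/10 + 1 = 6.0000.
        Var[R] = 2*n_A*n_B*(2*n_A*n_B - n_A - n_B) / ((n_A+n_B)^2 * (n_A+n_B-1)) = 2000/900 = 2.2222.
        SD[R] = 1.4907.
Step 4: R = E[R], so z = 0 with no continuity correction.
Step 5: Two-sided p-value via normal approximation = 2*(1 - Phi(|z|)) = 1.000000.
Step 6: alpha = 0.1. fail to reject H0.

R = 6, z = 0.0000, p = 1.000000, fail to reject H0.


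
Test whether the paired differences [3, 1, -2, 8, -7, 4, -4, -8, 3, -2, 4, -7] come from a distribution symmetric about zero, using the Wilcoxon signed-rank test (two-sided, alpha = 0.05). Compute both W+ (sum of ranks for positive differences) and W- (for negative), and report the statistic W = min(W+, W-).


Step 1: Drop any zero differences (none here) and take |d_i|.
|d| = [3, 1, 2, 8, 7, 4, 4, 8, 3, 2, 4, 7]
Step 2: Midrank |d_i| (ties get averaged ranks).
ranks: |3|->4.5, |1|->1, |2|->2.5, |8|->11.5, |7|->9.5, |4|->7, |4|->7, |8|->11.5, |3|->4.5, |2|->2.5, |4|->7, |7|->9.5
Step 3: Attach original signs; sum ranks with positive sign and with negative sign.
W+ = 4.5 + 1 + 11.5 + 7 + 4.5 + 7 = 35.5
W- = 2.5 + 9.5 + 7 + 11.5 + 2.5 + 9.5 = 42.5
(Check: W+ + W- = 78 should equal n(n+1)/2 = 78.)
Step 4: Test statistic W = min(W+, W-) = 35.5.
Step 5: Ties in |d|, so use the tie-corrected normal approximation.
        E[W] = n(n+1)/4 = 12*13/4 = 39.
        Tie groups: |d|=2 (t=2), |d|=3 (t=2), |d|=4 (t=3), |d|=7 (t=2), |d|=8 (t=2); sum(t^3 - t) = 48.
        Var[W] = n(n+1)(2n+1)/24 - sum(t^3-t)/48 = 3900/24 - 48/48 = 161.5.
        z = (W - E[W]) / sqrt(Var[W]) = (35.5 - 39) / 12.7083 = -0.2754.
        Two-sided p = 2*Phi(z) = 0.783000.
Step 6: alpha = 0.05. fail to reject H0.

W+ = 35.5, W- = 42.5, W = min = 35.5, p = 0.783000, fail to reject H0.


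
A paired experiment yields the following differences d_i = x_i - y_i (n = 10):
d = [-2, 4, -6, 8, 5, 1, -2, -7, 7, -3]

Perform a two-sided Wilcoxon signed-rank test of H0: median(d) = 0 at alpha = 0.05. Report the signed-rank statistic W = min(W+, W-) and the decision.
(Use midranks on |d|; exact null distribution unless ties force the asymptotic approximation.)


Step 1: Drop any zero differences (none here) and take |d_i|.
|d| = [2, 4, 6, 8, 5, 1, 2, 7, 7, 3]
Step 2: Midrank |d_i| (ties get averaged ranks).
ranks: |2|->2.5, |4|->5, |6|->7, |8|->10, |5|->6, |1|->1, |2|->2.5, |7|->8.5, |7|->8.5, |3|->4
Step 3: Attach original signs; sum ranks with positive sign and with negative sign.
W+ = 5 + 10 + 6 + 1 + 8.5 = 30.5
W- = 2.5 + 7 + 2.5 + 8.5 + 4 = 24.5
(Check: W+ + W- = 55 should equal n(n+1)/2 = 55.)
Step 4: Test statistic W = min(W+, W-) = 24.5.
Step 5: Ties in |d|, so use the tie-corrected normal approximation.
        E[W] = n(n+1)/4 = 10*11/4 = 27.5.
        Tie groups: |d|=2 (t=2), |d|=7 (t=2); sum(t^3 - t) = 12.
        Var[W] = n(n+1)(2n+1)/24 - sum(t^3-t)/48 = 2310/24 - 12/48 = 96.
        z = (W - E[W]) / sqrt(Var[W]) = (24.5 - 27.5) / 9.7980 = -0.3062.
        Two-sided p = 2*Phi(z) = 0.759463.
Step 6: alpha = 0.05. fail to reject H0.

W+ = 30.5, W- = 24.5, W = min = 24.5, p = 0.759463, fail to reject H0.


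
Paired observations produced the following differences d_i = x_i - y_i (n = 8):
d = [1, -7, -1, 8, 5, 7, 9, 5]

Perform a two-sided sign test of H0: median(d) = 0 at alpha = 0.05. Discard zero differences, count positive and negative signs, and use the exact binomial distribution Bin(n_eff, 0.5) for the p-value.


Step 1: Discard zero differences. Original n = 8; n_eff = number of nonzero differences = 8.
Nonzero differences (with sign): +1, -7, -1, +8, +5, +7, +9, +5
Step 2: Count signs: positive = 6, negative = 2.
Step 3: Under H0: P(positive) = 0.5, so the number of positives S ~ Bin(8, 0.5).
Step 4: Two-sided exact p-value = sum of Bin(8,0.5) probabilities at or below the observed probability = 0.289062.
Step 5: alpha = 0.05. fail to reject H0.

n_eff = 8, pos = 6, neg = 2, p = 0.289062, fail to reject H0.


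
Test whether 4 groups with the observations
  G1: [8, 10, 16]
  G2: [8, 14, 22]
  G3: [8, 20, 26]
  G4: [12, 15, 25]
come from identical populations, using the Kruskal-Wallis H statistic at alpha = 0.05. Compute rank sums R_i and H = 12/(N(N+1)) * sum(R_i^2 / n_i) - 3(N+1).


Step 1: Combine all N = 12 observations and assign midranks.
sorted (value, group, rank): (8,G1,2), (8,G2,2), (8,G3,2), (10,G1,4), (12,G4,5), (14,G2,6), (15,G4,7), (16,G1,8), (20,G3,9), (22,G2,10), (25,G4,11), (26,G3,12)
Step 2: Sum ranks within each group.
R_1 = 14 (n_1 = 3)
R_2 = 18 (n_2 = 3)
R_3 = 23 (n_3 = 3)
R_4 = 23 (n_4 = 3)
Step 3: H = 12/(N(N+1)) * sum(R_i^2/n_i) - 3(N+1)
     = 12/(12*13) * (14^2/3 + 18^2/3 + 23^2/3 + 23^2/3) - 3*13
     = 0.076923 * 526 - 39
     = 1.461538.
Step 4: Ties present; correction factor C = 1 - 24/(12^3 - 12) = 0.986014. Corrected H = 1.461538 / 0.986014 = 1.482270.
Step 5: Under H0, H ~ chi^2(3); p-value = 0.686369.
Step 6: alpha = 0.05. fail to reject H0.

H = 1.4823, df = 3, p = 0.686369, fail to reject H0.


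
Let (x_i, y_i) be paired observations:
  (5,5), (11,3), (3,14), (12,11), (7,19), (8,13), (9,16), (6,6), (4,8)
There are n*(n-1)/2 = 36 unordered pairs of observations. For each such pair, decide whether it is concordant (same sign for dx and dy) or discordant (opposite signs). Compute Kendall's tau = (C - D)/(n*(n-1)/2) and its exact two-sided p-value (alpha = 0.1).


Step 1: Enumerate the 36 unordered pairs (i,j) with i<j and classify each by sign(x_j-x_i) * sign(y_j-y_i).
  (1,2):dx=+6,dy=-2->D; (1,3):dx=-2,dy=+9->D; (1,4):dx=+7,dy=+6->C; (1,5):dx=+2,dy=+14->C
  (1,6):dx=+3,dy=+8->C; (1,7):dx=+4,dy=+11->C; (1,8):dx=+1,dy=+1->C; (1,9):dx=-1,dy=+3->D
  (2,3):dx=-8,dy=+11->D; (2,4):dx=+1,dy=+8->C; (2,5):dx=-4,dy=+16->D; (2,6):dx=-3,dy=+10->D
  (2,7):dx=-2,dy=+13->D; (2,8):dx=-5,dy=+3->D; (2,9):dx=-7,dy=+5->D; (3,4):dx=+9,dy=-3->D
  (3,5):dx=+4,dy=+5->C; (3,6):dx=+5,dy=-1->D; (3,7):dx=+6,dy=+2->C; (3,8):dx=+3,dy=-8->D
  (3,9):dx=+1,dy=-6->D; (4,5):dx=-5,dy=+8->D; (4,6):dx=-4,dy=+2->D; (4,7):dx=-3,dy=+5->D
  (4,8):dx=-6,dy=-5->C; (4,9):dx=-8,dy=-3->C; (5,6):dx=+1,dy=-6->D; (5,7):dx=+2,dy=-3->D
  (5,8):dx=-1,dy=-13->C; (5,9):dx=-3,dy=-11->C; (6,7):dx=+1,dy=+3->C; (6,8):dx=-2,dy=-7->C
  (6,9):dx=-4,dy=-5->C; (7,8):dx=-3,dy=-10->C; (7,9):dx=-5,dy=-8->C; (8,9):dx=-2,dy=+2->D
Step 2: C = 17, D = 19, total pairs = 36.
Step 3: tau = (C - D)/(n(n-1)/2) = (17 - 19)/36 = -0.055556.
Step 4: Exact two-sided p-value (enumerate n! = 362880 permutations of y under H0): p = 0.919455.
Step 5: alpha = 0.1. fail to reject H0.

tau_b = -0.0556 (C=17, D=19), p = 0.919455, fail to reject H0.


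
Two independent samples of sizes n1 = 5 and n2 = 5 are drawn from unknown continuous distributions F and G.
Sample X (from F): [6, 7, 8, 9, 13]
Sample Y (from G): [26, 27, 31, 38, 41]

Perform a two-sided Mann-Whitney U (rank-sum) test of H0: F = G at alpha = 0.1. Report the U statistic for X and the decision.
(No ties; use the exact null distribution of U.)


Step 1: Combine and sort all 10 observations; assign midranks.
sorted (value, group): (6,X), (7,X), (8,X), (9,X), (13,X), (26,Y), (27,Y), (31,Y), (38,Y), (41,Y)
ranks: 6->1, 7->2, 8->3, 9->4, 13->5, 26->6, 27->7, 31->8, 38->9, 41->10
Step 2: Rank sum for X: R1 = 1 + 2 + 3 + 4 + 5 = 15.
Step 3: U_X = R1 - n1(n1+1)/2 = 15 - 5*6/2 = 15 - 15 = 0.
       U_Y = n1*n2 - U_X = 25 - 0 = 25.
Step 4: No ties, so the exact null distribution of U (based on enumerating the C(10,5) = 252 equally likely rank assignments) gives the two-sided p-value.
Step 5: p-value = 0.007937; compare to alpha = 0.1. reject H0.

U_X = 0, p = 0.007937, reject H0 at alpha = 0.1.


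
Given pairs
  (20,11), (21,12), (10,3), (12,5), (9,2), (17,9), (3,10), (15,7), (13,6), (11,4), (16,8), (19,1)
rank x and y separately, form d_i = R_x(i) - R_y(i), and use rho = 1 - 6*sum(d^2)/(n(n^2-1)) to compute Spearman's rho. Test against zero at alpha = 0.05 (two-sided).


Step 1: Rank x and y separately (midranks; no ties here).
rank(x): 20->11, 21->12, 10->3, 12->5, 9->2, 17->9, 3->1, 15->7, 13->6, 11->4, 16->8, 19->10
rank(y): 11->11, 12->12, 3->3, 5->5, 2->2, 9->9, 10->10, 7->7, 6->6, 4->4, 8->8, 1->1
Step 2: d_i = R_x(i) - R_y(i); compute d_i^2.
  (11-11)^2=0, (12-12)^2=0, (3-3)^2=0, (5-5)^2=0, (2-2)^2=0, (9-9)^2=0, (1-10)^2=81, (7-7)^2=0, (6-6)^2=0, (4-4)^2=0, (8-8)^2=0, (10-1)^2=81
sum(d^2) = 162.
Step 3: rho = 1 - 6*162 / (12*(12^2 - 1)) = 1 - 972/1716 = 0.433566.
Step 4: Under H0, t = rho * sqrt((n-2)/(1-rho^2)) = 1.5215 ~ t(10).
Step 5: Two-sided p-value from the t-distribution with 10 df = 0.159106.
Step 6: alpha = 0.05. fail to reject H0.

rho = 0.4336, p = 0.159106, fail to reject H0 at alpha = 0.05.


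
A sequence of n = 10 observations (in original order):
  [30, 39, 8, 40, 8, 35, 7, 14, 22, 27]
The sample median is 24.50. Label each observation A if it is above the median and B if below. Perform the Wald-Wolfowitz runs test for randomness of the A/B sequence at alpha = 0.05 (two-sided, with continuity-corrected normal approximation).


Step 1: Compute median = 24.50; label A = above, B = below.
Labels in order: AABABABBBA  (n_A = 5, n_B = 5)
Step 2: Count runs R = 7.
Step 3: Under H0 (random ordering), E[R] = 2*n_A*n_B/(n_A+n_B) + 1 = 2*5*5/10 + 1 = 6.0000.
        Var[R] = 2*n_A*n_B*(2*n_A*n_B - n_A - n_B) / ((n_A+n_B)^2 * (n_A+n_B-1)) = 2000/900 = 2.2222.
        SD[R] = 1.4907.
Step 4: Continuity-corrected z = (R - 0.5 - E[R]) / SD[R] = (7 - 0.5 - 6.0000) / 1.4907 = 0.3354.
Step 5: Two-sided p-value via normal approximation = 2*(1 - Phi(|z|)) = 0.737316.
Step 6: alpha = 0.05. fail to reject H0.

R = 7, z = 0.3354, p = 0.737316, fail to reject H0.


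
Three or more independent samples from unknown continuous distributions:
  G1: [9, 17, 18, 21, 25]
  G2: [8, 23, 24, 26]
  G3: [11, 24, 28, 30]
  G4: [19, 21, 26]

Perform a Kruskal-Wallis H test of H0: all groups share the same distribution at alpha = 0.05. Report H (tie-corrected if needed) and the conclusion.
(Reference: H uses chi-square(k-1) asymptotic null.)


Step 1: Combine all N = 16 observations and assign midranks.
sorted (value, group, rank): (8,G2,1), (9,G1,2), (11,G3,3), (17,G1,4), (18,G1,5), (19,G4,6), (21,G1,7.5), (21,G4,7.5), (23,G2,9), (24,G2,10.5), (24,G3,10.5), (25,G1,12), (26,G2,13.5), (26,G4,13.5), (28,G3,15), (30,G3,16)
Step 2: Sum ranks within each group.
R_1 = 30.5 (n_1 = 5)
R_2 = 34 (n_2 = 4)
R_3 = 44.5 (n_3 = 4)
R_4 = 27 (n_4 = 3)
Step 3: H = 12/(N(N+1)) * sum(R_i^2/n_i) - 3(N+1)
     = 12/(16*17) * (30.5^2/5 + 34^2/4 + 44.5^2/4 + 27^2/3) - 3*17
     = 0.044118 * 1213.11 - 51
     = 2.519669.
Step 4: Ties present; correction factor C = 1 - 18/(16^3 - 16) = 0.995588. Corrected H = 2.519669 / 0.995588 = 2.530835.
Step 5: Under H0, H ~ chi^2(3); p-value = 0.469744.
Step 6: alpha = 0.05. fail to reject H0.

H = 2.5308, df = 3, p = 0.469744, fail to reject H0.


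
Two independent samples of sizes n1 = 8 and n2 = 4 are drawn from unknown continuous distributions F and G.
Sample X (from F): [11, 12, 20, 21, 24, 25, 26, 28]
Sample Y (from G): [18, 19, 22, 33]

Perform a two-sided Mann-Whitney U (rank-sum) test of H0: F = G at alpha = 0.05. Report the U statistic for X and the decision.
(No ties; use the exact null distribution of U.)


Step 1: Combine and sort all 12 observations; assign midranks.
sorted (value, group): (11,X), (12,X), (18,Y), (19,Y), (20,X), (21,X), (22,Y), (24,X), (25,X), (26,X), (28,X), (33,Y)
ranks: 11->1, 12->2, 18->3, 19->4, 20->5, 21->6, 22->7, 24->8, 25->9, 26->10, 28->11, 33->12
Step 2: Rank sum for X: R1 = 1 + 2 + 5 + 6 + 8 + 9 + 10 + 11 = 52.
Step 3: U_X = R1 - n1(n1+1)/2 = 52 - 8*9/2 = 52 - 36 = 16.
       U_Y = n1*n2 - U_X = 32 - 16 = 16.
Step 4: No ties, so the exact null distribution of U (based on enumerating the C(12,8) = 495 equally likely rank assignments) gives the two-sided p-value.
Step 5: p-value = 1.000000; compare to alpha = 0.05. fail to reject H0.

U_X = 16, p = 1.000000, fail to reject H0 at alpha = 0.05.


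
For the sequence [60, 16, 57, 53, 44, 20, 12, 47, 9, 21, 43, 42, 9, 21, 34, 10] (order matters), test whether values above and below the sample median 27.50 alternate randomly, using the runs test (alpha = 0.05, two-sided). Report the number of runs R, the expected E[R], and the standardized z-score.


Step 1: Compute median = 27.50; label A = above, B = below.
Labels in order: ABAAABBABBAABBAB  (n_A = 8, n_B = 8)
Step 2: Count runs R = 10.
Step 3: Under H0 (random ordering), E[R] = 2*n_A*n_B/(n_A+n_B) + 1 = 2*8*8/16 + 1 = 9.0000.
        Var[R] = 2*n_A*n_B*(2*n_A*n_B - n_A - n_B) / ((n_A+n_B)^2 * (n_A+n_B-1)) = 14336/3840 = 3.7333.
        SD[R] = 1.9322.
Step 4: Continuity-corrected z = (R - 0.5 - E[R]) / SD[R] = (10 - 0.5 - 9.0000) / 1.9322 = 0.2588.
Step 5: Two-sided p-value via normal approximation = 2*(1 - Phi(|z|)) = 0.795809.
Step 6: alpha = 0.05. fail to reject H0.

R = 10, z = 0.2588, p = 0.795809, fail to reject H0.


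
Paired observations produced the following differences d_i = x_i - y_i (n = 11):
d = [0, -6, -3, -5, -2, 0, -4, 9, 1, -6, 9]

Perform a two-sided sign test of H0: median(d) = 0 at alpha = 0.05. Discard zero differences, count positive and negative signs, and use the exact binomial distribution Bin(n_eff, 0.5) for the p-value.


Step 1: Discard zero differences. Original n = 11; n_eff = number of nonzero differences = 9.
Nonzero differences (with sign): -6, -3, -5, -2, -4, +9, +1, -6, +9
Step 2: Count signs: positive = 3, negative = 6.
Step 3: Under H0: P(positive) = 0.5, so the number of positives S ~ Bin(9, 0.5).
Step 4: Two-sided exact p-value = sum of Bin(9,0.5) probabilities at or below the observed probability = 0.507812.
Step 5: alpha = 0.05. fail to reject H0.

n_eff = 9, pos = 3, neg = 6, p = 0.507812, fail to reject H0.


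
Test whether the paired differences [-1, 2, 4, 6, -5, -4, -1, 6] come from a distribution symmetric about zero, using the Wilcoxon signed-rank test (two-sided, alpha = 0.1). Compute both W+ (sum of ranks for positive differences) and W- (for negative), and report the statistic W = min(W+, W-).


Step 1: Drop any zero differences (none here) and take |d_i|.
|d| = [1, 2, 4, 6, 5, 4, 1, 6]
Step 2: Midrank |d_i| (ties get averaged ranks).
ranks: |1|->1.5, |2|->3, |4|->4.5, |6|->7.5, |5|->6, |4|->4.5, |1|->1.5, |6|->7.5
Step 3: Attach original signs; sum ranks with positive sign and with negative sign.
W+ = 3 + 4.5 + 7.5 + 7.5 = 22.5
W- = 1.5 + 6 + 4.5 + 1.5 = 13.5
(Check: W+ + W- = 36 should equal n(n+1)/2 = 36.)
Step 4: Test statistic W = min(W+, W-) = 13.5.
Step 5: Ties in |d|, so use the tie-corrected normal approximation.
        E[W] = n(n+1)/4 = 8*9/4 = 18.
        Tie groups: |d|=1 (t=2), |d|=4 (t=2), |d|=6 (t=2); sum(t^3 - t) = 18.
        Var[W] = n(n+1)(2n+1)/24 - sum(t^3-t)/48 = 1224/24 - 18/48 = 50.625.
        z = (W - E[W]) / sqrt(Var[W]) = (13.5 - 18) / 7.1151 = -0.6325.
        Two-sided p = 2*Phi(z) = 0.527089.
Step 6: alpha = 0.1. fail to reject H0.

W+ = 22.5, W- = 13.5, W = min = 13.5, p = 0.527089, fail to reject H0.


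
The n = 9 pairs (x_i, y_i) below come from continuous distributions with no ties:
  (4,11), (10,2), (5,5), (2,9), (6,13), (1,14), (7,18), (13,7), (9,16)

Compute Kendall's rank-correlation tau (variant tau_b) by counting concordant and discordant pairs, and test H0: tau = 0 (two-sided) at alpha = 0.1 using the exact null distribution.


Step 1: Enumerate the 36 unordered pairs (i,j) with i<j and classify each by sign(x_j-x_i) * sign(y_j-y_i).
  (1,2):dx=+6,dy=-9->D; (1,3):dx=+1,dy=-6->D; (1,4):dx=-2,dy=-2->C; (1,5):dx=+2,dy=+2->C
  (1,6):dx=-3,dy=+3->D; (1,7):dx=+3,dy=+7->C; (1,8):dx=+9,dy=-4->D; (1,9):dx=+5,dy=+5->C
  (2,3):dx=-5,dy=+3->D; (2,4):dx=-8,dy=+7->D; (2,5):dx=-4,dy=+11->D; (2,6):dx=-9,dy=+12->D
  (2,7):dx=-3,dy=+16->D; (2,8):dx=+3,dy=+5->C; (2,9):dx=-1,dy=+14->D; (3,4):dx=-3,dy=+4->D
  (3,5):dx=+1,dy=+8->C; (3,6):dx=-4,dy=+9->D; (3,7):dx=+2,dy=+13->C; (3,8):dx=+8,dy=+2->C
  (3,9):dx=+4,dy=+11->C; (4,5):dx=+4,dy=+4->C; (4,6):dx=-1,dy=+5->D; (4,7):dx=+5,dy=+9->C
  (4,8):dx=+11,dy=-2->D; (4,9):dx=+7,dy=+7->C; (5,6):dx=-5,dy=+1->D; (5,7):dx=+1,dy=+5->C
  (5,8):dx=+7,dy=-6->D; (5,9):dx=+3,dy=+3->C; (6,7):dx=+6,dy=+4->C; (6,8):dx=+12,dy=-7->D
  (6,9):dx=+8,dy=+2->C; (7,8):dx=+6,dy=-11->D; (7,9):dx=+2,dy=-2->D; (8,9):dx=-4,dy=+9->D
Step 2: C = 16, D = 20, total pairs = 36.
Step 3: tau = (C - D)/(n(n-1)/2) = (16 - 20)/36 = -0.111111.
Step 4: Exact two-sided p-value (enumerate n! = 362880 permutations of y under H0): p = 0.761414.
Step 5: alpha = 0.1. fail to reject H0.

tau_b = -0.1111 (C=16, D=20), p = 0.761414, fail to reject H0.


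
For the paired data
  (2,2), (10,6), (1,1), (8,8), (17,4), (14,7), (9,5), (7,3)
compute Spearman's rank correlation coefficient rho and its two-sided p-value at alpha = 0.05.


Step 1: Rank x and y separately (midranks; no ties here).
rank(x): 2->2, 10->6, 1->1, 8->4, 17->8, 14->7, 9->5, 7->3
rank(y): 2->2, 6->6, 1->1, 8->8, 4->4, 7->7, 5->5, 3->3
Step 2: d_i = R_x(i) - R_y(i); compute d_i^2.
  (2-2)^2=0, (6-6)^2=0, (1-1)^2=0, (4-8)^2=16, (8-4)^2=16, (7-7)^2=0, (5-5)^2=0, (3-3)^2=0
sum(d^2) = 32.
Step 3: rho = 1 - 6*32 / (8*(8^2 - 1)) = 1 - 192/504 = 0.619048.
Step 4: Under H0, t = rho * sqrt((n-2)/(1-rho^2)) = 1.9308 ~ t(6).
Step 5: Two-sided p-value from the t-distribution with 6 df = 0.101733.
Step 6: alpha = 0.05. fail to reject H0.

rho = 0.6190, p = 0.101733, fail to reject H0 at alpha = 0.05.


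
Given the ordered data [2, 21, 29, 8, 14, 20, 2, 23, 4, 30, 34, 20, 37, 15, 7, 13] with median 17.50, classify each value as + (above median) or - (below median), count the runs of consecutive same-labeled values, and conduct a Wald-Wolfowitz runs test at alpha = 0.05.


Step 1: Compute median = 17.50; label A = above, B = below.
Labels in order: BAABBABABAAAABBB  (n_A = 8, n_B = 8)
Step 2: Count runs R = 9.
Step 3: Under H0 (random ordering), E[R] = 2*n_A*n_B/(n_A+n_B) + 1 = 2*8*8/16 + 1 = 9.0000.
        Var[R] = 2*n_A*n_B*(2*n_A*n_B - n_A - n_B) / ((n_A+n_B)^2 * (n_A+n_B-1)) = 14336/3840 = 3.7333.
        SD[R] = 1.9322.
Step 4: R = E[R], so z = 0 with no continuity correction.
Step 5: Two-sided p-value via normal approximation = 2*(1 - Phi(|z|)) = 1.000000.
Step 6: alpha = 0.05. fail to reject H0.

R = 9, z = 0.0000, p = 1.000000, fail to reject H0.


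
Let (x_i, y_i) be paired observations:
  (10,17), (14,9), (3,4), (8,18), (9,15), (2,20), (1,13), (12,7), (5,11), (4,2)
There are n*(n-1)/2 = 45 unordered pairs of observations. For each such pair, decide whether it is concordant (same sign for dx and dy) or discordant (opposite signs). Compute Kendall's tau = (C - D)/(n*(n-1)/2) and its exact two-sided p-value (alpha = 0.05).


Step 1: Enumerate the 45 unordered pairs (i,j) with i<j and classify each by sign(x_j-x_i) * sign(y_j-y_i).
  (1,2):dx=+4,dy=-8->D; (1,3):dx=-7,dy=-13->C; (1,4):dx=-2,dy=+1->D; (1,5):dx=-1,dy=-2->C
  (1,6):dx=-8,dy=+3->D; (1,7):dx=-9,dy=-4->C; (1,8):dx=+2,dy=-10->D; (1,9):dx=-5,dy=-6->C
  (1,10):dx=-6,dy=-15->C; (2,3):dx=-11,dy=-5->C; (2,4):dx=-6,dy=+9->D; (2,5):dx=-5,dy=+6->D
  (2,6):dx=-12,dy=+11->D; (2,7):dx=-13,dy=+4->D; (2,8):dx=-2,dy=-2->C; (2,9):dx=-9,dy=+2->D
  (2,10):dx=-10,dy=-7->C; (3,4):dx=+5,dy=+14->C; (3,5):dx=+6,dy=+11->C; (3,6):dx=-1,dy=+16->D
  (3,7):dx=-2,dy=+9->D; (3,8):dx=+9,dy=+3->C; (3,9):dx=+2,dy=+7->C; (3,10):dx=+1,dy=-2->D
  (4,5):dx=+1,dy=-3->D; (4,6):dx=-6,dy=+2->D; (4,7):dx=-7,dy=-5->C; (4,8):dx=+4,dy=-11->D
  (4,9):dx=-3,dy=-7->C; (4,10):dx=-4,dy=-16->C; (5,6):dx=-7,dy=+5->D; (5,7):dx=-8,dy=-2->C
  (5,8):dx=+3,dy=-8->D; (5,9):dx=-4,dy=-4->C; (5,10):dx=-5,dy=-13->C; (6,7):dx=-1,dy=-7->C
  (6,8):dx=+10,dy=-13->D; (6,9):dx=+3,dy=-9->D; (6,10):dx=+2,dy=-18->D; (7,8):dx=+11,dy=-6->D
  (7,9):dx=+4,dy=-2->D; (7,10):dx=+3,dy=-11->D; (8,9):dx=-7,dy=+4->D; (8,10):dx=-8,dy=-5->C
  (9,10):dx=-1,dy=-9->C
Step 2: C = 21, D = 24, total pairs = 45.
Step 3: tau = (C - D)/(n(n-1)/2) = (21 - 24)/45 = -0.066667.
Step 4: Exact two-sided p-value (enumerate n! = 3628800 permutations of y under H0): p = 0.861801.
Step 5: alpha = 0.05. fail to reject H0.

tau_b = -0.0667 (C=21, D=24), p = 0.861801, fail to reject H0.


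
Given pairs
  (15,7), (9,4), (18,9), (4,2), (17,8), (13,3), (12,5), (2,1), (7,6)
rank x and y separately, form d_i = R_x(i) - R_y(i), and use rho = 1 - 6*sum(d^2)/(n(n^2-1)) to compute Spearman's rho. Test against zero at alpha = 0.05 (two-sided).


Step 1: Rank x and y separately (midranks; no ties here).
rank(x): 15->7, 9->4, 18->9, 4->2, 17->8, 13->6, 12->5, 2->1, 7->3
rank(y): 7->7, 4->4, 9->9, 2->2, 8->8, 3->3, 5->5, 1->1, 6->6
Step 2: d_i = R_x(i) - R_y(i); compute d_i^2.
  (7-7)^2=0, (4-4)^2=0, (9-9)^2=0, (2-2)^2=0, (8-8)^2=0, (6-3)^2=9, (5-5)^2=0, (1-1)^2=0, (3-6)^2=9
sum(d^2) = 18.
Step 3: rho = 1 - 6*18 / (9*(9^2 - 1)) = 1 - 108/720 = 0.850000.
Step 4: Under H0, t = rho * sqrt((n-2)/(1-rho^2)) = 4.2691 ~ t(7).
Step 5: Two-sided p-value from the t-distribution with 7 df = 0.003705.
Step 6: alpha = 0.05. reject H0.

rho = 0.8500, p = 0.003705, reject H0 at alpha = 0.05.


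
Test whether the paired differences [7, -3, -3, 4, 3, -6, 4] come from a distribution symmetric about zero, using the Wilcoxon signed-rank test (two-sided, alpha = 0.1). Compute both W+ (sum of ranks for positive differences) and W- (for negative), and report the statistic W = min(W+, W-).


Step 1: Drop any zero differences (none here) and take |d_i|.
|d| = [7, 3, 3, 4, 3, 6, 4]
Step 2: Midrank |d_i| (ties get averaged ranks).
ranks: |7|->7, |3|->2, |3|->2, |4|->4.5, |3|->2, |6|->6, |4|->4.5
Step 3: Attach original signs; sum ranks with positive sign and with negative sign.
W+ = 7 + 4.5 + 2 + 4.5 = 18
W- = 2 + 2 + 6 = 10
(Check: W+ + W- = 28 should equal n(n+1)/2 = 28.)
Step 4: Test statistic W = min(W+, W-) = 10.
Step 5: Ties in |d|, so use the tie-corrected normal approximation.
        E[W] = n(n+1)/4 = 7*8/4 = 14.
        Tie groups: |d|=3 (t=3), |d|=4 (t=2); sum(t^3 - t) = 30.
        Var[W] = n(n+1)(2n+1)/24 - sum(t^3-t)/48 = 840/24 - 30/48 = 34.375.
        z = (W - E[W]) / sqrt(Var[W]) = (10 - 14) / 5.8630 = -0.6822.
        Two-sided p = 2*Phi(z) = 0.495086.
Step 6: alpha = 0.1. fail to reject H0.

W+ = 18, W- = 10, W = min = 10, p = 0.495086, fail to reject H0.


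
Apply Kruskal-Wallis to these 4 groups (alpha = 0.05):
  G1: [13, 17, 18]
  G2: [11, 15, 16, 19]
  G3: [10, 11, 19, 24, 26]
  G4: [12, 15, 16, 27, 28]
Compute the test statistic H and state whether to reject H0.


Step 1: Combine all N = 17 observations and assign midranks.
sorted (value, group, rank): (10,G3,1), (11,G2,2.5), (11,G3,2.5), (12,G4,4), (13,G1,5), (15,G2,6.5), (15,G4,6.5), (16,G2,8.5), (16,G4,8.5), (17,G1,10), (18,G1,11), (19,G2,12.5), (19,G3,12.5), (24,G3,14), (26,G3,15), (27,G4,16), (28,G4,17)
Step 2: Sum ranks within each group.
R_1 = 26 (n_1 = 3)
R_2 = 30 (n_2 = 4)
R_3 = 45 (n_3 = 5)
R_4 = 52 (n_4 = 5)
Step 3: H = 12/(N(N+1)) * sum(R_i^2/n_i) - 3(N+1)
     = 12/(17*18) * (26^2/3 + 30^2/4 + 45^2/5 + 52^2/5) - 3*18
     = 0.039216 * 1396.13 - 54
     = 0.750327.
Step 4: Ties present; correction factor C = 1 - 24/(17^3 - 17) = 0.995098. Corrected H = 0.750327 / 0.995098 = 0.754023.
Step 5: Under H0, H ~ chi^2(3); p-value = 0.860429.
Step 6: alpha = 0.05. fail to reject H0.

H = 0.7540, df = 3, p = 0.860429, fail to reject H0.


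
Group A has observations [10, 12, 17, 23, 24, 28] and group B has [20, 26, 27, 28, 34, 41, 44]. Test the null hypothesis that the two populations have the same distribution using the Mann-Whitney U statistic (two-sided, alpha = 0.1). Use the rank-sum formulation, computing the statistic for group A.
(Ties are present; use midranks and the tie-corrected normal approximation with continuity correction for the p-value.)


Step 1: Combine and sort all 13 observations; assign midranks.
sorted (value, group): (10,X), (12,X), (17,X), (20,Y), (23,X), (24,X), (26,Y), (27,Y), (28,X), (28,Y), (34,Y), (41,Y), (44,Y)
ranks: 10->1, 12->2, 17->3, 20->4, 23->5, 24->6, 26->7, 27->8, 28->9.5, 28->9.5, 34->11, 41->12, 44->13
Step 2: Rank sum for X: R1 = 1 + 2 + 3 + 5 + 6 + 9.5 = 26.5.
Step 3: U_X = R1 - n1(n1+1)/2 = 26.5 - 6*7/2 = 26.5 - 21 = 5.5.
       U_Y = n1*n2 - U_X = 42 - 5.5 = 36.5.
Step 4: Ties are present, so use the tie-corrected normal approximation (with continuity correction) for the p-value.
Step 5: p-value = 0.031888; compare to alpha = 0.1. reject H0.

U_X = 5.5, p = 0.031888, reject H0 at alpha = 0.1.


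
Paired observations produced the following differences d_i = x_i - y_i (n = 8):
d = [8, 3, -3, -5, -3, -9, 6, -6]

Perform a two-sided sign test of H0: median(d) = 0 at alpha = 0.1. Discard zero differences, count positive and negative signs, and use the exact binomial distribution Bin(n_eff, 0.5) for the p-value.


Step 1: Discard zero differences. Original n = 8; n_eff = number of nonzero differences = 8.
Nonzero differences (with sign): +8, +3, -3, -5, -3, -9, +6, -6
Step 2: Count signs: positive = 3, negative = 5.
Step 3: Under H0: P(positive) = 0.5, so the number of positives S ~ Bin(8, 0.5).
Step 4: Two-sided exact p-value = sum of Bin(8,0.5) probabilities at or below the observed probability = 0.726562.
Step 5: alpha = 0.1. fail to reject H0.

n_eff = 8, pos = 3, neg = 5, p = 0.726562, fail to reject H0.


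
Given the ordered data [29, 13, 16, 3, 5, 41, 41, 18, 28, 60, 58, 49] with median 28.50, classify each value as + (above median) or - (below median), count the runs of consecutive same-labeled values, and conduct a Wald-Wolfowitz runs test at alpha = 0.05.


Step 1: Compute median = 28.50; label A = above, B = below.
Labels in order: ABBBBAABBAAA  (n_A = 6, n_B = 6)
Step 2: Count runs R = 5.
Step 3: Under H0 (random ordering), E[R] = 2*n_A*n_B/(n_A+n_B) + 1 = 2*6*6/12 + 1 = 7.0000.
        Var[R] = 2*n_A*n_B*(2*n_A*n_B - n_A - n_B) / ((n_A+n_B)^2 * (n_A+n_B-1)) = 4320/1584 = 2.7273.
        SD[R] = 1.6514.
Step 4: Continuity-corrected z = (R + 0.5 - E[R]) / SD[R] = (5 + 0.5 - 7.0000) / 1.6514 = -0.9083.
Step 5: Two-sided p-value via normal approximation = 2*(1 - Phi(|z|)) = 0.363722.
Step 6: alpha = 0.05. fail to reject H0.

R = 5, z = -0.9083, p = 0.363722, fail to reject H0.


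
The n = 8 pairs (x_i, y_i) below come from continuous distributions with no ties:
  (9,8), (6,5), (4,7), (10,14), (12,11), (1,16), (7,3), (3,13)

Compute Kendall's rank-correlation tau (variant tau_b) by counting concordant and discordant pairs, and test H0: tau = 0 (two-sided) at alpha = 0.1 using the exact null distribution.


Step 1: Enumerate the 28 unordered pairs (i,j) with i<j and classify each by sign(x_j-x_i) * sign(y_j-y_i).
  (1,2):dx=-3,dy=-3->C; (1,3):dx=-5,dy=-1->C; (1,4):dx=+1,dy=+6->C; (1,5):dx=+3,dy=+3->C
  (1,6):dx=-8,dy=+8->D; (1,7):dx=-2,dy=-5->C; (1,8):dx=-6,dy=+5->D; (2,3):dx=-2,dy=+2->D
  (2,4):dx=+4,dy=+9->C; (2,5):dx=+6,dy=+6->C; (2,6):dx=-5,dy=+11->D; (2,7):dx=+1,dy=-2->D
  (2,8):dx=-3,dy=+8->D; (3,4):dx=+6,dy=+7->C; (3,5):dx=+8,dy=+4->C; (3,6):dx=-3,dy=+9->D
  (3,7):dx=+3,dy=-4->D; (3,8):dx=-1,dy=+6->D; (4,5):dx=+2,dy=-3->D; (4,6):dx=-9,dy=+2->D
  (4,7):dx=-3,dy=-11->C; (4,8):dx=-7,dy=-1->C; (5,6):dx=-11,dy=+5->D; (5,7):dx=-5,dy=-8->C
  (5,8):dx=-9,dy=+2->D; (6,7):dx=+6,dy=-13->D; (6,8):dx=+2,dy=-3->D; (7,8):dx=-4,dy=+10->D
Step 2: C = 12, D = 16, total pairs = 28.
Step 3: tau = (C - D)/(n(n-1)/2) = (12 - 16)/28 = -0.142857.
Step 4: Exact two-sided p-value (enumerate n! = 40320 permutations of y under H0): p = 0.719544.
Step 5: alpha = 0.1. fail to reject H0.

tau_b = -0.1429 (C=12, D=16), p = 0.719544, fail to reject H0.


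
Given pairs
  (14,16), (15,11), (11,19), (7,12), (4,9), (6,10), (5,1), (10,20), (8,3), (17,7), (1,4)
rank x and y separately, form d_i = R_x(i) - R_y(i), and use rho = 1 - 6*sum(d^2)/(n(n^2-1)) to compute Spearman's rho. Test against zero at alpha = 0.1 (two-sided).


Step 1: Rank x and y separately (midranks; no ties here).
rank(x): 14->9, 15->10, 11->8, 7->5, 4->2, 6->4, 5->3, 10->7, 8->6, 17->11, 1->1
rank(y): 16->9, 11->7, 19->10, 12->8, 9->5, 10->6, 1->1, 20->11, 3->2, 7->4, 4->3
Step 2: d_i = R_x(i) - R_y(i); compute d_i^2.
  (9-9)^2=0, (10-7)^2=9, (8-10)^2=4, (5-8)^2=9, (2-5)^2=9, (4-6)^2=4, (3-1)^2=4, (7-11)^2=16, (6-2)^2=16, (11-4)^2=49, (1-3)^2=4
sum(d^2) = 124.
Step 3: rho = 1 - 6*124 / (11*(11^2 - 1)) = 1 - 744/1320 = 0.436364.
Step 4: Under H0, t = rho * sqrt((n-2)/(1-rho^2)) = 1.4549 ~ t(9).
Step 5: Two-sided p-value from the t-distribution with 9 df = 0.179665.
Step 6: alpha = 0.1. fail to reject H0.

rho = 0.4364, p = 0.179665, fail to reject H0 at alpha = 0.1.


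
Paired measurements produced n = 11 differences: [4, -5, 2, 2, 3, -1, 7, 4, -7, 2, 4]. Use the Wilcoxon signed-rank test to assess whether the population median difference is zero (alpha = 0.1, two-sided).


Step 1: Drop any zero differences (none here) and take |d_i|.
|d| = [4, 5, 2, 2, 3, 1, 7, 4, 7, 2, 4]
Step 2: Midrank |d_i| (ties get averaged ranks).
ranks: |4|->7, |5|->9, |2|->3, |2|->3, |3|->5, |1|->1, |7|->10.5, |4|->7, |7|->10.5, |2|->3, |4|->7
Step 3: Attach original signs; sum ranks with positive sign and with negative sign.
W+ = 7 + 3 + 3 + 5 + 10.5 + 7 + 3 + 7 = 45.5
W- = 9 + 1 + 10.5 = 20.5
(Check: W+ + W- = 66 should equal n(n+1)/2 = 66.)
Step 4: Test statistic W = min(W+, W-) = 20.5.
Step 5: Ties in |d|, so use the tie-corrected normal approximation.
        E[W] = n(n+1)/4 = 11*12/4 = 33.
        Tie groups: |d|=2 (t=3), |d|=4 (t=3), |d|=7 (t=2); sum(t^3 - t) = 54.
        Var[W] = n(n+1)(2n+1)/24 - sum(t^3-t)/48 = 3036/24 - 54/48 = 125.375.
        z = (W - E[W]) / sqrt(Var[W]) = (20.5 - 33) / 11.1971 = -1.1164.
        Two-sided p = 2*Phi(z) = 0.264268.
Step 6: alpha = 0.1. fail to reject H0.

W+ = 45.5, W- = 20.5, W = min = 20.5, p = 0.264268, fail to reject H0.


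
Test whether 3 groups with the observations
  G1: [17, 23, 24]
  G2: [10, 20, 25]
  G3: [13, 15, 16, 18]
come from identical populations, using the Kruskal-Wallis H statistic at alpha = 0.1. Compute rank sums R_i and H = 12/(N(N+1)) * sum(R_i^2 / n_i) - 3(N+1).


Step 1: Combine all N = 10 observations and assign midranks.
sorted (value, group, rank): (10,G2,1), (13,G3,2), (15,G3,3), (16,G3,4), (17,G1,5), (18,G3,6), (20,G2,7), (23,G1,8), (24,G1,9), (25,G2,10)
Step 2: Sum ranks within each group.
R_1 = 22 (n_1 = 3)
R_2 = 18 (n_2 = 3)
R_3 = 15 (n_3 = 4)
Step 3: H = 12/(N(N+1)) * sum(R_i^2/n_i) - 3(N+1)
     = 12/(10*11) * (22^2/3 + 18^2/3 + 15^2/4) - 3*11
     = 0.109091 * 325.583 - 33
     = 2.518182.
Step 4: No ties, so H is used without correction.
Step 5: Under H0, H ~ chi^2(2); p-value = 0.283912.
Step 6: alpha = 0.1. fail to reject H0.

H = 2.5182, df = 2, p = 0.283912, fail to reject H0.


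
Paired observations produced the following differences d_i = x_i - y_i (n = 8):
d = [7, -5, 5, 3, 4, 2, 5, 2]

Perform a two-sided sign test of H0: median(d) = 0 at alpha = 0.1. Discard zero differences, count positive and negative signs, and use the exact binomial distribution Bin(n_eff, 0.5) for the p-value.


Step 1: Discard zero differences. Original n = 8; n_eff = number of nonzero differences = 8.
Nonzero differences (with sign): +7, -5, +5, +3, +4, +2, +5, +2
Step 2: Count signs: positive = 7, negative = 1.
Step 3: Under H0: P(positive) = 0.5, so the number of positives S ~ Bin(8, 0.5).
Step 4: Two-sided exact p-value = sum of Bin(8,0.5) probabilities at or below the observed probability = 0.070312.
Step 5: alpha = 0.1. reject H0.

n_eff = 8, pos = 7, neg = 1, p = 0.070312, reject H0.


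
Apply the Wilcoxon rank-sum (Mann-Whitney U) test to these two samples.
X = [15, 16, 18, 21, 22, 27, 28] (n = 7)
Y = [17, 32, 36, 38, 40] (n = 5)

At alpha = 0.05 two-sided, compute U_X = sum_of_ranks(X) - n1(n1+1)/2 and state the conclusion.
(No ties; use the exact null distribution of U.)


Step 1: Combine and sort all 12 observations; assign midranks.
sorted (value, group): (15,X), (16,X), (17,Y), (18,X), (21,X), (22,X), (27,X), (28,X), (32,Y), (36,Y), (38,Y), (40,Y)
ranks: 15->1, 16->2, 17->3, 18->4, 21->5, 22->6, 27->7, 28->8, 32->9, 36->10, 38->11, 40->12
Step 2: Rank sum for X: R1 = 1 + 2 + 4 + 5 + 6 + 7 + 8 = 33.
Step 3: U_X = R1 - n1(n1+1)/2 = 33 - 7*8/2 = 33 - 28 = 5.
       U_Y = n1*n2 - U_X = 35 - 5 = 30.
Step 4: No ties, so the exact null distribution of U (based on enumerating the C(12,7) = 792 equally likely rank assignments) gives the two-sided p-value.
Step 5: p-value = 0.047980; compare to alpha = 0.05. reject H0.

U_X = 5, p = 0.047980, reject H0 at alpha = 0.05.


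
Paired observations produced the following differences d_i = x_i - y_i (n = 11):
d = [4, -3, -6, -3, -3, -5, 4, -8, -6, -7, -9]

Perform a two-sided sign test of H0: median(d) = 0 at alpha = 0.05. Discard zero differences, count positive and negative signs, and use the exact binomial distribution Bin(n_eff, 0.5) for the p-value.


Step 1: Discard zero differences. Original n = 11; n_eff = number of nonzero differences = 11.
Nonzero differences (with sign): +4, -3, -6, -3, -3, -5, +4, -8, -6, -7, -9
Step 2: Count signs: positive = 2, negative = 9.
Step 3: Under H0: P(positive) = 0.5, so the number of positives S ~ Bin(11, 0.5).
Step 4: Two-sided exact p-value = sum of Bin(11,0.5) probabilities at or below the observed probability = 0.065430.
Step 5: alpha = 0.05. fail to reject H0.

n_eff = 11, pos = 2, neg = 9, p = 0.065430, fail to reject H0.


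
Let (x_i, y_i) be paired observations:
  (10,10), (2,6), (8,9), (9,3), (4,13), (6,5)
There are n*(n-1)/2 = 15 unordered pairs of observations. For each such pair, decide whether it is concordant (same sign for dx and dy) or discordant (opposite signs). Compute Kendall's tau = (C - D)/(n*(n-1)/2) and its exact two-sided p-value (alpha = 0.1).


Step 1: Enumerate the 15 unordered pairs (i,j) with i<j and classify each by sign(x_j-x_i) * sign(y_j-y_i).
  (1,2):dx=-8,dy=-4->C; (1,3):dx=-2,dy=-1->C; (1,4):dx=-1,dy=-7->C; (1,5):dx=-6,dy=+3->D
  (1,6):dx=-4,dy=-5->C; (2,3):dx=+6,dy=+3->C; (2,4):dx=+7,dy=-3->D; (2,5):dx=+2,dy=+7->C
  (2,6):dx=+4,dy=-1->D; (3,4):dx=+1,dy=-6->D; (3,5):dx=-4,dy=+4->D; (3,6):dx=-2,dy=-4->C
  (4,5):dx=-5,dy=+10->D; (4,6):dx=-3,dy=+2->D; (5,6):dx=+2,dy=-8->D
Step 2: C = 7, D = 8, total pairs = 15.
Step 3: tau = (C - D)/(n(n-1)/2) = (7 - 8)/15 = -0.066667.
Step 4: Exact two-sided p-value (enumerate n! = 720 permutations of y under H0): p = 1.000000.
Step 5: alpha = 0.1. fail to reject H0.

tau_b = -0.0667 (C=7, D=8), p = 1.000000, fail to reject H0.
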